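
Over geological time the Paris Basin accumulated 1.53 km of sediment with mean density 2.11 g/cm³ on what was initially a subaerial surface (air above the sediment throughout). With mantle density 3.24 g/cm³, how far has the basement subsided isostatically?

0.996 km

Subaerial load: s = t ρ_sed / ρ_m = 1.53 km × 2.11/3.24 = 0.996 km.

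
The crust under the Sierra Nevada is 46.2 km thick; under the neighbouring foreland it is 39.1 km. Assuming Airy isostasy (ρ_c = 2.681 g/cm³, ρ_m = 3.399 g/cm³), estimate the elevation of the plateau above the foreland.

Excess crust Δ = 46.2 km − 39.1 km = 7.1 km, split between elevation h and root r with h + r = Δ.
Airy balance ρ_c h = (ρ_m − ρ_c) r gives r = h ρ_c/(ρ_m − ρ_c), so h (1 + ρ_c/(ρ_m − ρ_c)) = Δ, i.e. h = Δ (ρ_m − ρ_c)/ρ_m.
h = 7.1 km × 0.718/3.399 = 1.5 km.

1.5 km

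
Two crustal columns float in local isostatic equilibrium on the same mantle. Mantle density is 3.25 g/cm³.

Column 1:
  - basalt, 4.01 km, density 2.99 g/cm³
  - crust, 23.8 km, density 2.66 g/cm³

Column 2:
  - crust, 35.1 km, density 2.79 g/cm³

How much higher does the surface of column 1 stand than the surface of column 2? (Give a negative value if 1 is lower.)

−0.327 km

For any compensation level in the mantle, the mantle terms cancel and isostasy reduces to e = (Σt_1 − Σt_2) − (Σ(ρt)_1 − Σ(ρt)_2) / ρ_m.
Σt_1 = 27.81 km; Σt_2 = 35.1 km; Σ(ρt)_1 = 75.2979; Σ(ρt)_2 = 97.929 (in km·g/cm³).
e = (27.81 − 35.1) − (75.2979 − 97.929) / 3.25 = −0.327 km.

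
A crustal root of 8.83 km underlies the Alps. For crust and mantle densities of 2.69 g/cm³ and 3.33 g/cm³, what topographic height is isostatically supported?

Equating mass per unit area of the two columns: ρ_c h = (ρ_m − ρ_c) r.
h = r (ρ_m − ρ_c) / ρ_c = 8.83 km × (3.33 − 2.69) / 2.69 = 2.1 km.

2.1 km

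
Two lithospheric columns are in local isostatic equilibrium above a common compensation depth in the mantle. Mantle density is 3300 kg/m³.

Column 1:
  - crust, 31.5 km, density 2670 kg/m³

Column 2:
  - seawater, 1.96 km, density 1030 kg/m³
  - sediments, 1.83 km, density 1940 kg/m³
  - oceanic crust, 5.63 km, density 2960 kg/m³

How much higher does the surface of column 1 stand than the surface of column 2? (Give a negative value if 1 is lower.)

3.33 km

For any compensation level in the mantle, the mantle terms cancel and isostasy reduces to e = (Σt_1 − Σt_2) − (Σ(ρt)_1 − Σ(ρt)_2) / ρ_m.
Σt_1 = 31.5 km; Σt_2 = 9.42 km; Σ(ρt)_1 = 84105; Σ(ρt)_2 = 22233.8 (in km·kg/m³).
e = (31.5 − 9.42) − (84105 − 22233.8) / 3300 = 3.33 km.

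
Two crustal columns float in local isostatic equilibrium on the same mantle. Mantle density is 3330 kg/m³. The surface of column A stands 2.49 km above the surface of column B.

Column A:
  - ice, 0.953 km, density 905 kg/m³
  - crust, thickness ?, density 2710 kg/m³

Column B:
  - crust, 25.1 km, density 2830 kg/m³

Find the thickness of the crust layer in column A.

29.9 km

Take the compensation level at the base of the deeper column (depth z_c below the surface of column A) and equate Σ ρ_i t_i down to z_c; mantle fills any gap and the z_c terms cancel.
Column A: 0.953×905 + x×2710 + (z_c − 0.953 − x)×3330
Column B: 2.49×0 + 25.1×2830 + (z_c − 2.49 − 25.1)×3330
The z_c×3330 term appears on both sides and cancels. Collect the known terms of each column as K = Σ(ρt)_known − 3330 × (depth of known layers): K_A = 862.465 − 3330×0.953 = −2311.025; K_B = 71033 − 3330×(2.49 + 25.1) = −20841.7.
Balance: K_A − x×(3330 − 2710) = K_B, so x = (K_A − K_B)/(3330 − 2710) = 18530.7/620 = 29.9 km.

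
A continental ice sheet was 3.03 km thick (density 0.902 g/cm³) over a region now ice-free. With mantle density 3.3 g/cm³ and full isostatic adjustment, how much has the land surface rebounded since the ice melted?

0.828 km

Removing the load lets mantle flow back in; uplift u satisfies ρ_ice t = ρ_m u.
u = t ρ_ice/ρ_m = 3.03 km × 0.902/3.3 = 0.828 km.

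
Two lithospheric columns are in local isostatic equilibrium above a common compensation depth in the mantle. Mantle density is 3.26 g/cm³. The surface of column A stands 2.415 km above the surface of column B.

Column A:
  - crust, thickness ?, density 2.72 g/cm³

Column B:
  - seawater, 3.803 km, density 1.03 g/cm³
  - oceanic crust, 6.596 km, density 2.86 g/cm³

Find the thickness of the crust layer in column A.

35.2 km

Take the compensation level at the base of the deeper column (depth z_c below the surface of column A) and equate Σ ρ_i t_i down to z_c; mantle fills any gap and the z_c terms cancel.
Column A: x×2.72 + (z_c − 0 − x)×3.26
Column B: 2.415×0 + 3.803×1.03 + 6.596×2.86 + (z_c − 2.415 − 10.399)×3.26
The z_c×3.26 term appears on both sides and cancels. Collect the known terms of each column as K = Σ(ρt)_known − 3.26 × (depth of known layers): K_A = 0 − 3.26×0 = 0; K_B = 22.78165 − 3.26×(2.415 + 10.399) = −18.99199.
Balance: K_A − x×(3.26 − 2.72) = K_B, so x = (K_A − K_B)/(3.26 − 2.72) = 18.992/0.54 = 35.2 km.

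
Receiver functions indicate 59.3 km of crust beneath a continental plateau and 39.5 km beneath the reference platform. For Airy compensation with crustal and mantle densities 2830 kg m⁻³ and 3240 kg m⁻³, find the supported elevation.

2.51 km

Excess crust Δ = 59.3 km − 39.5 km = 19.8 km, split between elevation h and root r with h + r = Δ.
Airy balance ρ_c h = (ρ_m − ρ_c) r gives r = h ρ_c/(ρ_m − ρ_c), so h (1 + ρ_c/(ρ_m − ρ_c)) = Δ, i.e. h = Δ (ρ_m − ρ_c)/ρ_m.
h = 19.8 km × 410/3240 = 2.51 km.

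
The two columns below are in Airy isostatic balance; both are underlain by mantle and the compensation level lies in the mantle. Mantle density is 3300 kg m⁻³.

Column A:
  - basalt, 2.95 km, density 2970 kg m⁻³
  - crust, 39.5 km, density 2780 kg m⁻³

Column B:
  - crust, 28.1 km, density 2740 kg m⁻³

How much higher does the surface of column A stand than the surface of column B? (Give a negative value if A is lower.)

For any compensation level in the mantle, the mantle terms cancel and isostasy reduces to e = (Σt_A − Σt_B) − (Σ(ρt)_A − Σ(ρt)_B) / ρ_m.
Σt_A = 42.45 km; Σt_B = 28.1 km; Σ(ρt)_A = 118571.5; Σ(ρt)_B = 76994 (in km·kg m⁻³).
e = (42.45 − 28.1) − (118571.5 − 76994) / 3300 = 1.75 km.

1.75 km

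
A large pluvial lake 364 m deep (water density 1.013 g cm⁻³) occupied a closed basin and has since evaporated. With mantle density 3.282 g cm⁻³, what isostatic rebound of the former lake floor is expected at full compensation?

112 m

u = d ρ_w/ρ_m = 364 m × 1.013/3.282 = 112 m.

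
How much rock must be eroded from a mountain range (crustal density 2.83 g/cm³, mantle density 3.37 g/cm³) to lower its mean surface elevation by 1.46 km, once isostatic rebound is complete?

9.11 km

Net drop Δ = e − u = e − e ρ_c/ρ_m = e (ρ_m − ρ_c)/ρ_m.
e = Δ ρ_m/(ρ_m − ρ_c) = 1.46 km × 3.37/0.54 = 9.11 km.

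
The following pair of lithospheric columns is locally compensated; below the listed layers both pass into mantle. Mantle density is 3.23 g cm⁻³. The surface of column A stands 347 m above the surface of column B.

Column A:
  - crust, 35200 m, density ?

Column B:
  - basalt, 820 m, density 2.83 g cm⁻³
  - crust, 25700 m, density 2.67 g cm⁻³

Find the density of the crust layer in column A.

Take the compensation level at the base of the deeper column (depth z_c below the surface of column A) and equate Σ ρ_i t_i down to z_c; mantle fills any gap and the z_c terms cancel.
Column A: 35200×ρ + (z_c − 35200)×3.23
Column B: 347×0 + 820×2.83 + 25700×2.67 + (z_c − 347 − 26520)×3.23
The z_c×3.23 term appears on both sides and cancels. Collect the known terms of each column as K = Σ(ρt)_known − 3.23 × (depth of known layers): K_A = 0 − 3.23×35200 = −113696; K_B = 70939.6 − 3.23×(347 + 26520) = −15840.81.
Balance: K_A + 35200×ρ = K_B, so ρ = (K_B − K_A)/35200 = 97855.2/35200 = 2.78 g cm⁻³.

2.78 g cm⁻³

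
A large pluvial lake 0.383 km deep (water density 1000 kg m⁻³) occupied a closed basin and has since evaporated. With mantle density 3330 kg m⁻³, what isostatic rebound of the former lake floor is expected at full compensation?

0.115 km

u = d ρ_w/ρ_m = 0.383 km × 1000/3330 = 0.115 km.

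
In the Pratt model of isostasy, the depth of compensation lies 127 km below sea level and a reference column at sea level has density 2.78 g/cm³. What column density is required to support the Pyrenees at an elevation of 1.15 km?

Pratt balance: ρ_ref D = ρ (D + h).
ρ = ρ_ref D/(D + h) = 2.78 × 127 km/(127 km + 1.15 km) = 2.76 g/cm³.

2.76 g/cm³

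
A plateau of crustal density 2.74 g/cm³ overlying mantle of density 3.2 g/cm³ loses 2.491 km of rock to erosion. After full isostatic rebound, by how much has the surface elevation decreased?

0.358 km

Rebound u = e ρ_c/ρ_m = 2.491 km × 2.74/3.2 = 2.133 km.
Net surface drop = e − u = 2.491 km − 2.133 km = e (ρ_m − ρ_c)/ρ_m = 0.358 km.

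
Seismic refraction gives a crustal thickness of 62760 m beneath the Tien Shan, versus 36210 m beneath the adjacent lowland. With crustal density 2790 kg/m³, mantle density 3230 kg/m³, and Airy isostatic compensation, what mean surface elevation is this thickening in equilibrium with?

3620 m

Excess crust Δ = 62760 m − 36210 m = 26550 m, split between elevation h and root r with h + r = Δ.
Airy balance ρ_c h = (ρ_m − ρ_c) r gives r = h ρ_c/(ρ_m − ρ_c), so h (1 + ρ_c/(ρ_m − ρ_c)) = Δ, i.e. h = Δ (ρ_m − ρ_c)/ρ_m.
h = 26550 m × 440/3230 = 3620 m.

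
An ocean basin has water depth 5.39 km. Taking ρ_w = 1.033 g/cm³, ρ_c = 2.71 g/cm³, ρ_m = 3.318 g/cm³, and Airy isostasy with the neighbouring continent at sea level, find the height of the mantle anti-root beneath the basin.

14.9 km

Balancing pressure at the compensation depth: replacing crust with seawater at the top is compensated by replacing crust with mantle at the base: d (ρ_c − ρ_w) = a (ρ_m − ρ_c).
a = d (ρ_c − ρ_w)/(ρ_m − ρ_c) = 5.39 km × 1.677/0.608 = 14.9 km.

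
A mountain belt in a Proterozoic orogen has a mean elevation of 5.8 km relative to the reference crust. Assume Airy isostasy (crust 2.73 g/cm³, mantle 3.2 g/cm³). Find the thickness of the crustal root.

Isostatic balance requires: the weight of the topography is balanced by the buoyancy of the root, ρ_c h = (ρ_m − ρ_c) r.
r = h · ρ_c / (ρ_m − ρ_c) = 5.8 km × 2.73 / (3.2 − 2.73) = 33.7 km.

33.7 km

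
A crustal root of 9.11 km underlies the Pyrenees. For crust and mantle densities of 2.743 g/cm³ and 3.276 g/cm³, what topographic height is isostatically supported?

1.77 km

Balancing pressure at the compensation depth: ρ_c h = (ρ_m − ρ_c) r.
h = r (ρ_m − ρ_c) / ρ_c = 9.11 km × (3.276 − 2.743) / 2.743 = 1.77 km.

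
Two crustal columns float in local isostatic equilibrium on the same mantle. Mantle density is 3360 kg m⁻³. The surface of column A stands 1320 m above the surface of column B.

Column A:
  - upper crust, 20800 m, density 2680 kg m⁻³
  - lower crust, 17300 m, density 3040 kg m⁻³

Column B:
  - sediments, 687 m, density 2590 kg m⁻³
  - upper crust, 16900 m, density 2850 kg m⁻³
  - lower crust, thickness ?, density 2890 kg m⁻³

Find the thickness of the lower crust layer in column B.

Take the compensation level at the base of the deeper column (depth z_c below the surface of column A) and equate Σ ρ_i t_i down to z_c; mantle fills any gap and the z_c terms cancel.
Column A: 20800×2680 + 17300×3040 + (z_c − 38100)×3360
Column B: 1320×0 + 687×2590 + 16900×2850 + x×2890 + (z_c − 1320 − 17587 − x)×3360
The z_c×3360 term appears on both sides and cancels. Collect the known terms of each column as K = Σ(ρt)_known − 3360 × (depth of known layers): K_A = 108336000 − 3360×38100 = −19680000; K_B = 49944330 − 3360×(1320 + 17587) = −13583190.
Balance: K_A = K_B − x×(3360 − 2890), so x = (K_B − K_A)/(3360 − 2890) = 6096810/470 = 13000 m.

13000 m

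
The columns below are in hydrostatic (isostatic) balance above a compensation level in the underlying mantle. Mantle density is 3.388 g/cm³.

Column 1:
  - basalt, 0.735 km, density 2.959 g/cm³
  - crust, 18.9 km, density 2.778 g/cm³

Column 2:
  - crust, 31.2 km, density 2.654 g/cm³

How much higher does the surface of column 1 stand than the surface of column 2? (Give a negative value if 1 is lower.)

−3.26 km

For any compensation level in the mantle, the mantle terms cancel and isostasy reduces to e = (Σt_1 − Σt_2) − (Σ(ρt)_1 − Σ(ρt)_2) / ρ_m.
Σt_1 = 19.635 km; Σt_2 = 31.2 km; Σ(ρt)_1 = 54.679065; Σ(ρt)_2 = 82.8048 (in km·g/cm³).
e = (19.635 − 31.2) − (54.679065 − 82.8048) / 3.388 = −3.26 km.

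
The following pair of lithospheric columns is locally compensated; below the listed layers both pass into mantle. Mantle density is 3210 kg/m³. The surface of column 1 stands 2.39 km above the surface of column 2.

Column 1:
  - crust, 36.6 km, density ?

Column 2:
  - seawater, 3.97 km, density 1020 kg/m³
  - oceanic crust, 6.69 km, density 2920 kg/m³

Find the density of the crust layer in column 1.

2710 kg/m³

Take the compensation level at the base of the deeper column (depth z_c below the surface of column 1) and equate Σ ρ_i t_i down to z_c; mantle fills any gap and the z_c terms cancel.
Column 1: 36.6×ρ + (z_c − 36.6)×3210
Column 2: 2.39×0 + 3.97×1020 + 6.69×2920 + (z_c − 2.39 − 10.66)×3210
The z_c×3210 term appears on both sides and cancels. Collect the known terms of each column as K = Σ(ρt)_known − 3210 × (depth of known layers): K_1 = 0 − 3210×36.6 = −117486; K_2 = 23584.2 − 3210×(2.39 + 10.66) = −18306.3.
Balance: K_1 + 36.6×ρ = K_2, so ρ = (K_2 − K_1)/36.6 = 99179.7/36.6 = 2710 kg/m³.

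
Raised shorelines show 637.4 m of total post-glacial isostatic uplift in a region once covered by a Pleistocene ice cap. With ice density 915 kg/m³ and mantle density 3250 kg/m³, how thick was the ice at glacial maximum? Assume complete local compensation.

u = t ρ_ice/ρ_m → t = u ρ_m/ρ_ice = 637.4 m × 3250/915 = 2260 m.

2260 m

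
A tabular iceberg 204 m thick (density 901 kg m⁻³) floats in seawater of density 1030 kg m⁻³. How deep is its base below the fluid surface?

Draft d = t ρ_obj/ρ_fluid = 204 m × 901/1030 = 178 m.

178 m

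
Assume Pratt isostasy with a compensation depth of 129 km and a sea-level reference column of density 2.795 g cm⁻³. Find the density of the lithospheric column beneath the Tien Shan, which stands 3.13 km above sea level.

2.73 g cm⁻³

Pratt balance: ρ_ref D = ρ (D + h).
ρ = ρ_ref D/(D + h) = 2.795 × 129 km/(129 km + 3.13 km) = 2.73 g cm⁻³.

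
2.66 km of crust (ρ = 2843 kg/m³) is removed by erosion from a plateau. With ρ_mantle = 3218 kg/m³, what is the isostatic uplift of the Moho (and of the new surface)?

Unloading: uplift u = e ρ_c/ρ_m = 2.66 km × 2843/3218 = 2.35 km.

2.35 km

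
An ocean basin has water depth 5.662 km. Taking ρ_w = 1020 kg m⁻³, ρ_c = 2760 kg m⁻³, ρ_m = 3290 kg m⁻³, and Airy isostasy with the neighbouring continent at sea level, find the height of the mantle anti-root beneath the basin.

In Airy isostatic equilibrium: replacing crust with seawater at the top is compensated by replacing crust with mantle at the base: d (ρ_c − ρ_w) = a (ρ_m − ρ_c).
a = d (ρ_c − ρ_w)/(ρ_m − ρ_c) = 5.662 km × 1740/530 = 18.6 km.

18.6 km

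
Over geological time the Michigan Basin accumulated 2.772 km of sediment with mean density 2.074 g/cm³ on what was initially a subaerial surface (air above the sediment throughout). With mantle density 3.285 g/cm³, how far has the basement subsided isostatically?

Subaerial load: s = t ρ_sed / ρ_m = 2.772 km × 2.074/3.285 = 1.75 km.

1.75 km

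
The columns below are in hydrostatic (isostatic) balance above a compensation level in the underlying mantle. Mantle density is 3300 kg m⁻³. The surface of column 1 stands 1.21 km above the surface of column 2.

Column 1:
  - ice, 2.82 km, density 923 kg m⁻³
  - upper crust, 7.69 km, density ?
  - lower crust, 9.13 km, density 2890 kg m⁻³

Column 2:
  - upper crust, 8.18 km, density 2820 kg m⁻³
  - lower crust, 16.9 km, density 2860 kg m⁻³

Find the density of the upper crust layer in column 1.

2660 kg m⁻³

Take the compensation level at the base of the deeper column (depth z_c below the surface of column 1) and equate Σ ρ_i t_i down to z_c; mantle fills any gap and the z_c terms cancel.
Column 1: 2.82×923 + 7.69×ρ + 9.13×2890 + (z_c − 19.64)×3300
Column 2: 1.21×0 + 8.18×2820 + 16.9×2860 + (z_c − 1.21 − 25.08)×3300
The z_c×3300 term appears on both sides and cancels. Collect the known terms of each column as K = Σ(ρt)_known − 3300 × (depth of known layers): K_1 = 28988.56 − 3300×19.64 = −35823.44; K_2 = 71401.6 − 3300×(1.21 + 25.08) = −15355.4.
Balance: K_1 + 7.69×ρ = K_2, so ρ = (K_2 − K_1)/7.69 = 20468/7.69 = 2660 kg m⁻³.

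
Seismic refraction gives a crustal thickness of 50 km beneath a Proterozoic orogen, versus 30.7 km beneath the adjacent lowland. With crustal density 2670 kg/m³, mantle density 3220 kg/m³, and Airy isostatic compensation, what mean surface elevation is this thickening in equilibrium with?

Excess crust Δ = 50 km − 30.7 km = 19.3 km, split between elevation h and root r with h + r = Δ.
Airy balance ρ_c h = (ρ_m − ρ_c) r gives r = h ρ_c/(ρ_m − ρ_c), so h (1 + ρ_c/(ρ_m − ρ_c)) = Δ, i.e. h = Δ (ρ_m − ρ_c)/ρ_m.
h = 19.3 km × 550/3220 = 3.3 km.

3.3 km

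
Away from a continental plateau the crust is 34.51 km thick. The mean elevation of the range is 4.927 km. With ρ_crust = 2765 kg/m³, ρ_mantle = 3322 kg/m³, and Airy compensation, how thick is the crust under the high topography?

63.9 km

Root depth r = h ρ_c / (ρ_m − ρ_c) = 4.927 km × 2765 / 557 = 24.46 km.
Total thickness = T + h + r = 34.51 km + 4.927 km + 24.46 km = 63.9 km.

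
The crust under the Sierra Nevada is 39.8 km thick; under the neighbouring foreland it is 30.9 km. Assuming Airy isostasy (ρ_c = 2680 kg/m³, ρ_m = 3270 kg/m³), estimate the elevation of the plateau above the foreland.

1.61 km

Excess crust Δ = 39.8 km − 30.9 km = 8.9 km, split between elevation h and root r with h + r = Δ.
Airy balance ρ_c h = (ρ_m − ρ_c) r gives r = h ρ_c/(ρ_m − ρ_c), so h (1 + ρ_c/(ρ_m − ρ_c)) = Δ, i.e. h = Δ (ρ_m − ρ_c)/ρ_m.
h = 8.9 km × 590/3270 = 1.61 km.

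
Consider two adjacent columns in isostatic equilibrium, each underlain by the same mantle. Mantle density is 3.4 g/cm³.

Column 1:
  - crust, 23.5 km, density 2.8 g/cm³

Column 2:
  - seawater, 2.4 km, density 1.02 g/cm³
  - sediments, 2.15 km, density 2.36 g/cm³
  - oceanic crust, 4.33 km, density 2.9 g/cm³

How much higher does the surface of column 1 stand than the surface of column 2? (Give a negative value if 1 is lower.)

For any compensation level in the mantle, the mantle terms cancel and isostasy reduces to e = (Σt_1 − Σt_2) − (Σ(ρt)_1 − Σ(ρt)_2) / ρ_m.
Σt_1 = 23.5 km; Σt_2 = 8.88 km; Σ(ρt)_1 = 65.8; Σ(ρt)_2 = 20.079 (in km·g/cm³).
e = (23.5 − 8.88) − (65.8 − 20.079) / 3.4 = 1.17 km.

1.17 km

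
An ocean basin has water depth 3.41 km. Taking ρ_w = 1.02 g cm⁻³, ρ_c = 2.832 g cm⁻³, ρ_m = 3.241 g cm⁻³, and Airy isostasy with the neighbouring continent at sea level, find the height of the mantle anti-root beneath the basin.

By Archimedes' principle applied to the lithosphere: replacing crust with seawater at the top is compensated by replacing crust with mantle at the base: d (ρ_c − ρ_w) = a (ρ_m − ρ_c).
a = d (ρ_c − ρ_w)/(ρ_m − ρ_c) = 3.41 km × 1.812/0.409 = 15.1 km.

15.1 km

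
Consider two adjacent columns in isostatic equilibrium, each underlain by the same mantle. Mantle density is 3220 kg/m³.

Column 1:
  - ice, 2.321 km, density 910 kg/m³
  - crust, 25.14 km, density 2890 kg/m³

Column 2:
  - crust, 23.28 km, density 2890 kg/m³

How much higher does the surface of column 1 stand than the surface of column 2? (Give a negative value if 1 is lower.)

1.86 km

For any compensation level in the mantle, the mantle terms cancel and isostasy reduces to e = (Σt_1 − Σt_2) − (Σ(ρt)_1 − Σ(ρt)_2) / ρ_m.
Σt_1 = 27.461 km; Σt_2 = 23.28 km; Σ(ρt)_1 = 74766.71; Σ(ρt)_2 = 67279.2 (in km·kg/m³).
e = (27.461 − 23.28) − (74766.71 − 67279.2) / 3220 = 1.86 km.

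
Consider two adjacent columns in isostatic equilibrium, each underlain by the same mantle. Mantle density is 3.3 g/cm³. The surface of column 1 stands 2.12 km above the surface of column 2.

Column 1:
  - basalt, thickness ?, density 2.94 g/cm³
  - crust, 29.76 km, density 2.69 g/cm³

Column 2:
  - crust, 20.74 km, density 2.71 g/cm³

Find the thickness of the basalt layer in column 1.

Take the compensation level at the base of the deeper column (depth z_c below the surface of column 1) and equate Σ ρ_i t_i down to z_c; mantle fills any gap and the z_c terms cancel.
Column 1: x×2.94 + 29.76×2.69 + (z_c − 29.76 − x)×3.3
Column 2: 2.12×0 + 20.74×2.71 + (z_c − 2.12 − 20.74)×3.3
The z_c×3.3 term appears on both sides and cancels. Collect the known terms of each column as K = Σ(ρt)_known − 3.3 × (depth of known layers): K_1 = 80.0544 − 3.3×29.76 = −18.1536; K_2 = 56.2054 − 3.3×(2.12 + 20.74) = −19.2326.
Balance: K_1 − x×(3.3 − 2.94) = K_2, so x = (K_1 − K_2)/(3.3 − 2.94) = 1.079/0.36 = 3 km.

3 km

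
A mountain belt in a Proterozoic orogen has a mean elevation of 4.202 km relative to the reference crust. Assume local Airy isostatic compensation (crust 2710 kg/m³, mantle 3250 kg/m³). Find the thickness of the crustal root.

21.1 km

By Archimedes' principle applied to the lithosphere: the weight of the topography is balanced by the buoyancy of the root, ρ_c h = (ρ_m − ρ_c) r.
r = h · ρ_c / (ρ_m − ρ_c) = 4.202 km × 2710 / (3250 − 2710) = 21.1 km.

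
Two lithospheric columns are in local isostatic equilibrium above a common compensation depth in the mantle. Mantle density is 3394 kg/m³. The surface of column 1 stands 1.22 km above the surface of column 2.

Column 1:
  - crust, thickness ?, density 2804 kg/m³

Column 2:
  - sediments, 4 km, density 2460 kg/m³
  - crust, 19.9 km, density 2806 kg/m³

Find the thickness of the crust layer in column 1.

33.2 km

Take the compensation level at the base of the deeper column (depth z_c below the surface of column 1) and equate Σ ρ_i t_i down to z_c; mantle fills any gap and the z_c terms cancel.
Column 1: x×2804 + (z_c − 0 − x)×3394
Column 2: 1.22×0 + 4×2460 + 19.9×2806 + (z_c − 1.22 − 23.9)×3394
The z_c×3394 term appears on both sides and cancels. Collect the known terms of each column as K = Σ(ρt)_known − 3394 × (depth of known layers): K_1 = 0 − 3394×0 = 0; K_2 = 65679.4 − 3394×(1.22 + 23.9) = −19577.88.
Balance: K_1 − x×(3394 − 2804) = K_2, so x = (K_1 − K_2)/(3394 − 2804) = 19577.9/590 = 33.2 km.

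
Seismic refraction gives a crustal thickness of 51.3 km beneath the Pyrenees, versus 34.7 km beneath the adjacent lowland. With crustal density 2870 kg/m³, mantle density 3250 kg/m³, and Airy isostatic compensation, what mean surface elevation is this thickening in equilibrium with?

Excess crust Δ = 51.3 km − 34.7 km = 16.6 km, split between elevation h and root r with h + r = Δ.
Airy balance ρ_c h = (ρ_m − ρ_c) r gives r = h ρ_c/(ρ_m − ρ_c), so h (1 + ρ_c/(ρ_m − ρ_c)) = Δ, i.e. h = Δ (ρ_m − ρ_c)/ρ_m.
h = 16.6 km × 380/3250 = 1.94 km.

1.94 km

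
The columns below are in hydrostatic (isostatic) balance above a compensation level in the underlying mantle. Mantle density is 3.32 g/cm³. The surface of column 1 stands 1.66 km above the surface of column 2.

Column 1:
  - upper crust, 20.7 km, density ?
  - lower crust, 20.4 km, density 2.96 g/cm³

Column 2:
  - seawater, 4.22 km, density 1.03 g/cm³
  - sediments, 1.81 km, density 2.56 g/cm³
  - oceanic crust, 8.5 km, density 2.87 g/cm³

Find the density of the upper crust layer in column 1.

Take the compensation level at the base of the deeper column (depth z_c below the surface of column 1) and equate Σ ρ_i t_i down to z_c; mantle fills any gap and the z_c terms cancel.
Column 1: 20.7×ρ + 20.4×2.96 + (z_c − 41.1)×3.32
Column 2: 1.66×0 + 4.22×1.03 + 1.81×2.56 + 8.5×2.87 + (z_c − 1.66 − 14.53)×3.32
The z_c×3.32 term appears on both sides and cancels. Collect the known terms of each column as K = Σ(ρt)_known − 3.32 × (depth of known layers): K_1 = 60.384 − 3.32×41.1 = −76.068; K_2 = 33.3752 − 3.32×(1.66 + 14.53) = −20.3756.
Balance: K_1 + 20.7×ρ = K_2, so ρ = (K_2 − K_1)/20.7 = 55.6924/20.7 = 2.69 g/cm³.

2.69 g/cm³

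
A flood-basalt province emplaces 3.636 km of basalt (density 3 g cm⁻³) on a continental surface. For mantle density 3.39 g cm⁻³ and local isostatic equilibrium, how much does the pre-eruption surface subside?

Subaerial loading: s = t ρ_load / ρ_m.
s = 3.636 km × 3/3.39 = 3.22 km.

3.22 km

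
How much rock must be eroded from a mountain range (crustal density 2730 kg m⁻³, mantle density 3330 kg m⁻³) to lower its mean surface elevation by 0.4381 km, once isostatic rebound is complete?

2.43 km

Net drop Δ = e − u = e − e ρ_c/ρ_m = e (ρ_m − ρ_c)/ρ_m.
e = Δ ρ_m/(ρ_m − ρ_c) = 0.4381 km × 3330/600 = 2.43 km.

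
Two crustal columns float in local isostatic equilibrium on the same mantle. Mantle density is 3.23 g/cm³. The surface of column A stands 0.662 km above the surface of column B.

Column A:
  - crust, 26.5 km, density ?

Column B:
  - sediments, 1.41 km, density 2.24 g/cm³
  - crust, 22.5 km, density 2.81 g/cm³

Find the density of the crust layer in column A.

Take the compensation level at the base of the deeper column (depth z_c below the surface of column A) and equate Σ ρ_i t_i down to z_c; mantle fills any gap and the z_c terms cancel.
Column A: 26.5×ρ + (z_c − 26.5)×3.23
Column B: 0.662×0 + 1.41×2.24 + 22.5×2.81 + (z_c − 0.662 − 23.91)×3.23
The z_c×3.23 term appears on both sides and cancels. Collect the known terms of each column as K = Σ(ρt)_known − 3.23 × (depth of known layers): K_A = 0 − 3.23×26.5 = −85.595; K_B = 66.3834 − 3.23×(0.662 + 23.91) = −12.98416.
Balance: K_A + 26.5×ρ = K_B, so ρ = (K_B − K_A)/26.5 = 72.6108/26.5 = 2.74 g/cm³.

2.74 g/cm³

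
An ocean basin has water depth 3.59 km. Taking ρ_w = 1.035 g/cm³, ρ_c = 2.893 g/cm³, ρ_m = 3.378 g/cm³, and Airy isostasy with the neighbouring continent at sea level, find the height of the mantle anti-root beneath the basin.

Equating mass per unit area of the two columns: replacing crust with seawater at the top is compensated by replacing crust with mantle at the base: d (ρ_c − ρ_w) = a (ρ_m − ρ_c).
a = d (ρ_c − ρ_w)/(ρ_m − ρ_c) = 3.59 km × 1.858/0.485 = 13.8 km.

13.8 km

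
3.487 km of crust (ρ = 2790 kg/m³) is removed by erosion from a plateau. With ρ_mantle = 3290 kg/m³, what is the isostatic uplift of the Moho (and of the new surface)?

2.96 km

Unloading: uplift u = e ρ_c/ρ_m = 3.487 km × 2790/3290 = 2.96 km.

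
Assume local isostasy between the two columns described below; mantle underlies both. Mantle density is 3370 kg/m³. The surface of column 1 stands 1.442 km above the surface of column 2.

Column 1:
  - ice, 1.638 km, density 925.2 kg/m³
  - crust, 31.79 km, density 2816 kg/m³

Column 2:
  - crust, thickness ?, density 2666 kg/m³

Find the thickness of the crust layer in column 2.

23.8 km

Take the compensation level at the base of the deeper column (depth z_c below the surface of column 1) and equate Σ ρ_i t_i down to z_c; mantle fills any gap and the z_c terms cancel.
Column 1: 1.638×925.2 + 31.79×2816 + (z_c − 33.428)×3370
Column 2: 1.442×0 + x×2666 + (z_c − 1.442 − 0 − x)×3370
The z_c×3370 term appears on both sides and cancels. Collect the known terms of each column as K = Σ(ρt)_known − 3370 × (depth of known layers): K_1 = 91036.1176 − 3370×33.428 = −21616.2424; K_2 = 0 − 3370×(1.442 + 0) = −4859.54.
Balance: K_1 = K_2 − x×(3370 − 2666), so x = (K_2 − K_1)/(3370 − 2666) = 16756.7/704 = 23.8 km.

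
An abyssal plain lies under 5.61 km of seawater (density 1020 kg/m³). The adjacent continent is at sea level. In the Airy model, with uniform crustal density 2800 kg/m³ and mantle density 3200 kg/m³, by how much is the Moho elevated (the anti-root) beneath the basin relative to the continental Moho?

For local isostatic compensation: replacing crust with seawater at the top is compensated by replacing crust with mantle at the base: d (ρ_c − ρ_w) = a (ρ_m − ρ_c).
a = d (ρ_c − ρ_w)/(ρ_m − ρ_c) = 5.61 km × 1780/400 = 25 km.

25 km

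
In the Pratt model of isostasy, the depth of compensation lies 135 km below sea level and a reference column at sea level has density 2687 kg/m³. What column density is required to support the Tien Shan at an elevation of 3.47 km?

Pratt balance: ρ_ref D = ρ (D + h).
ρ = ρ_ref D/(D + h) = 2687 × 135 km/(135 km + 3.47 km) = 2620 kg/m³.

2620 kg/m³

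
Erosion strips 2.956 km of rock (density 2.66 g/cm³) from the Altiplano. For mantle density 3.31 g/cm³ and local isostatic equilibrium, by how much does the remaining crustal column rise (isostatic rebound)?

2.38 km

Unloading: uplift u = e ρ_c/ρ_m = 2.956 km × 2.66/3.31 = 2.38 km.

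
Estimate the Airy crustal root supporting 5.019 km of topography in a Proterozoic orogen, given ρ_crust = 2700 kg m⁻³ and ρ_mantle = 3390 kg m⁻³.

19.6 km

For local isostatic compensation: the weight of the topography is balanced by the buoyancy of the root, ρ_c h = (ρ_m − ρ_c) r.
r = h · ρ_c / (ρ_m − ρ_c) = 5.019 km × 2700 / (3390 − 2700) = 19.6 km.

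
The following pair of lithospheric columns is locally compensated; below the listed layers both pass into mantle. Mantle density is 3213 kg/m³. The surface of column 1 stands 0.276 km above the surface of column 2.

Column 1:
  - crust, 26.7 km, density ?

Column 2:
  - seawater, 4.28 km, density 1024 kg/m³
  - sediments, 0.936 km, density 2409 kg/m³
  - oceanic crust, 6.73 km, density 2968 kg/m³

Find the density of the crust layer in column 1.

2740 kg/m³

Take the compensation level at the base of the deeper column (depth z_c below the surface of column 1) and equate Σ ρ_i t_i down to z_c; mantle fills any gap and the z_c terms cancel.
Column 1: 26.7×ρ + (z_c − 26.7)×3213
Column 2: 0.276×0 + 4.28×1024 + 0.936×2409 + 6.73×2968 + (z_c − 0.276 − 11.946)×3213
The z_c×3213 term appears on both sides and cancels. Collect the known terms of each column as K = Σ(ρt)_known − 3213 × (depth of known layers): K_1 = 0 − 3213×26.7 = −85787.1; K_2 = 26612.184 − 3213×(0.276 + 11.946) = −12657.102.
Balance: K_1 + 26.7×ρ = K_2, so ρ = (K_2 − K_1)/26.7 = 73130/26.7 = 2740 kg/m³.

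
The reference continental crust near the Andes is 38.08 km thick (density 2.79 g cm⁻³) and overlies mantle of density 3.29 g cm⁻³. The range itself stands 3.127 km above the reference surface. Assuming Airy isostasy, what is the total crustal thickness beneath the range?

Root depth r = h ρ_c / (ρ_m − ρ_c) = 3.127 km × 2.79 / 0.5 = 17.45 km.
Total thickness = T + h + r = 38.08 km + 3.127 km + 17.45 km = 58.7 km.

58.7 km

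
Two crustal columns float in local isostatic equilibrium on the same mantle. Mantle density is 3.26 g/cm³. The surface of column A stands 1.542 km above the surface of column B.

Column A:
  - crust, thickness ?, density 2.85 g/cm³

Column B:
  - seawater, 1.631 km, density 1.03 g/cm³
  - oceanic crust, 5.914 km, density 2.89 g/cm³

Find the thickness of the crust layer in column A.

Take the compensation level at the base of the deeper column (depth z_c below the surface of column A) and equate Σ ρ_i t_i down to z_c; mantle fills any gap and the z_c terms cancel.
Column A: x×2.85 + (z_c − 0 − x)×3.26
Column B: 1.542×0 + 1.631×1.03 + 5.914×2.89 + (z_c − 1.542 − 7.545)×3.26
The z_c×3.26 term appears on both sides and cancels. Collect the known terms of each column as K = Σ(ρt)_known − 3.26 × (depth of known layers): K_A = 0 − 3.26×0 = 0; K_B = 18.77139 − 3.26×(1.542 + 7.545) = −10.85223.
Balance: K_A − x×(3.26 − 2.85) = K_B, so x = (K_A − K_B)/(3.26 − 2.85) = 10.8522/0.41 = 26.5 km.

26.5 km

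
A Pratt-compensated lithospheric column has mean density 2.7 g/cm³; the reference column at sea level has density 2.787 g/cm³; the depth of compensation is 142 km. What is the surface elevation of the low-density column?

ρ_ref D = ρ (D + h) → h = D (ρ_ref − ρ)/ρ.
h = 142 km × (2.787 − 2.7)/2.7 = 4.58 km.

4.58 km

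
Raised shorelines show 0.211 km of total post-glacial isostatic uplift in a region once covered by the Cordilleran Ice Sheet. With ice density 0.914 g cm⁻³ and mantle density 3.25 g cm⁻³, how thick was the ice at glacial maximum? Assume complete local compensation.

u = t ρ_ice/ρ_m → t = u ρ_m/ρ_ice = 0.211 km × 3.25/0.914 = 0.75 km.

0.75 km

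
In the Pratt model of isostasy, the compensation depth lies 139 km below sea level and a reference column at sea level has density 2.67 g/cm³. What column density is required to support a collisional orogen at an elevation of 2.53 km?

Pratt balance: ρ_ref D = ρ (D + h).
ρ = ρ_ref D/(D + h) = 2.67 × 139 km/(139 km + 2.53 km) = 2.62 g/cm³.

2.62 g/cm³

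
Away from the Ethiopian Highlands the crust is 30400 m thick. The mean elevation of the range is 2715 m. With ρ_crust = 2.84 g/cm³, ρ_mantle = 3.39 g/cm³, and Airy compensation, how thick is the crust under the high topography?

Root depth r = h ρ_c / (ρ_m − ρ_c) = 2715 m × 2.84 / 0.55 = 14020 m.
Total thickness = T + h + r = 30400 m + 2715 m + 14020 m = 47100 m.

47100 m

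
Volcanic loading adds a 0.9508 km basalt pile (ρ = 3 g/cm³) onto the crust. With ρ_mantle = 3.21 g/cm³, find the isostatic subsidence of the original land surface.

Subaerial loading: s = t ρ_load / ρ_m.
s = 0.9508 km × 3/3.21 = 0.889 km.

0.889 km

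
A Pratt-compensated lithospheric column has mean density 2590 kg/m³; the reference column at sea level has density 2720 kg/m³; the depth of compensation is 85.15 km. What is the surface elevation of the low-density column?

4.27 km

ρ_ref D = ρ (D + h) → h = D (ρ_ref − ρ)/ρ.
h = 85.15 km × (2720 − 2590)/2590 = 4.27 km.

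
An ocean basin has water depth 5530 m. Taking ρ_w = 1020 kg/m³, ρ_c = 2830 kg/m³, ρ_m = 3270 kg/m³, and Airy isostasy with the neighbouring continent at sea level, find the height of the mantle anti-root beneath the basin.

Balancing pressure at the compensation depth: replacing crust with seawater at the top is compensated by replacing crust with mantle at the base: d (ρ_c − ρ_w) = a (ρ_m − ρ_c).
a = d (ρ_c − ρ_w)/(ρ_m − ρ_c) = 5530 m × 1810/440 = 22700 m.

22700 m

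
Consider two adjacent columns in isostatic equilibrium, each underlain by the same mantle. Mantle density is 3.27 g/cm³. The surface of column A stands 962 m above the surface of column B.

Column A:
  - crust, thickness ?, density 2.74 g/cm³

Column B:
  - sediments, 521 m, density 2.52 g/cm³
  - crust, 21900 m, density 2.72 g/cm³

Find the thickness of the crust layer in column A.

Take the compensation level at the base of the deeper column (depth z_c below the surface of column A) and equate Σ ρ_i t_i down to z_c; mantle fills any gap and the z_c terms cancel.
Column A: x×2.74 + (z_c − 0 − x)×3.27
Column B: 962×0 + 521×2.52 + 21900×2.72 + (z_c − 962 − 22421)×3.27
The z_c×3.27 term appears on both sides and cancels. Collect the known terms of each column as K = Σ(ρt)_known − 3.27 × (depth of known layers): K_A = 0 − 3.27×0 = 0; K_B = 60880.92 − 3.27×(962 + 22421) = −15581.49.
Balance: K_A − x×(3.27 − 2.74) = K_B, so x = (K_A − K_B)/(3.27 − 2.74) = 15581.5/0.53 = 29400 m.

29400 m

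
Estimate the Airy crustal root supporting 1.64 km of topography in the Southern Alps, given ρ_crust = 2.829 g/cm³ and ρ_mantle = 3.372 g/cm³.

Isostatic balance requires: the weight of the topography is balanced by the buoyancy of the root, ρ_c h = (ρ_m − ρ_c) r.
r = h · ρ_c / (ρ_m − ρ_c) = 1.64 km × 2.829 / (3.372 − 2.829) = 8.54 km.

8.54 km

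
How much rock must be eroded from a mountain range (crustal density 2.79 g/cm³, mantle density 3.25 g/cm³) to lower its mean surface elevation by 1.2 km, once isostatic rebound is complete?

Net drop Δ = e − u = e − e ρ_c/ρ_m = e (ρ_m − ρ_c)/ρ_m.
e = Δ ρ_m/(ρ_m − ρ_c) = 1.2 km × 3.25/0.46 = 8.48 km.

8.48 km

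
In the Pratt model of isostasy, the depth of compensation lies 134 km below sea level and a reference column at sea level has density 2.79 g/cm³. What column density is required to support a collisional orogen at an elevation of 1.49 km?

Pratt balance: ρ_ref D = ρ (D + h).
ρ = ρ_ref D/(D + h) = 2.79 × 134 km/(134 km + 1.49 km) = 2.76 g/cm³.

2.76 g/cm³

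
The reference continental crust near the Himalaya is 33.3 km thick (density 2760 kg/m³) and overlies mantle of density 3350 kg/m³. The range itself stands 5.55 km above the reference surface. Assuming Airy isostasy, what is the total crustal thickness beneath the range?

64.8 km

Root depth r = h ρ_c / (ρ_m − ρ_c) = 5.55 km × 2760 / 590 = 25.96 km.
Total thickness = T + h + r = 33.3 km + 5.55 km + 25.96 km = 64.8 km.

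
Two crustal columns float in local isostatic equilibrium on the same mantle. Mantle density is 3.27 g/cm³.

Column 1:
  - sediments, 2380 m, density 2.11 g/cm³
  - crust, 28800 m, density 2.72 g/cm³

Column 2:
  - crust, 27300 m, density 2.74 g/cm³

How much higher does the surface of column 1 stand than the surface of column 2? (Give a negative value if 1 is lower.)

For any compensation level in the mantle, the mantle terms cancel and isostasy reduces to e = (Σt_1 − Σt_2) − (Σ(ρt)_1 − Σ(ρt)_2) / ρ_m.
Σt_1 = 31180 m; Σt_2 = 27300 m; Σ(ρt)_1 = 83357.8; Σ(ρt)_2 = 74802 (in m·g/cm³).
e = (31180 − 27300) − (83357.8 − 74802) / 3.27 = 1260 m.

1260 m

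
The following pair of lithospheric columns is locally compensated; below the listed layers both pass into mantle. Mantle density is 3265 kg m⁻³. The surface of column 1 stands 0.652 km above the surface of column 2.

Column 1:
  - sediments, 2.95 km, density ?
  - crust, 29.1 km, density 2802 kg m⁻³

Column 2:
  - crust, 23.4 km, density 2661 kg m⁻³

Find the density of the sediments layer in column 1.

2320 kg m⁻³

Take the compensation level at the base of the deeper column (depth z_c below the surface of column 1) and equate Σ ρ_i t_i down to z_c; mantle fills any gap and the z_c terms cancel.
Column 1: 2.95×ρ + 29.1×2802 + (z_c − 32.05)×3265
Column 2: 0.652×0 + 23.4×2661 + (z_c − 0.652 − 23.4)×3265
The z_c×3265 term appears on both sides and cancels. Collect the known terms of each column as K = Σ(ρt)_known − 3265 × (depth of known layers): K_1 = 81538.2 − 3265×32.05 = −23105.05; K_2 = 62267.4 − 3265×(0.652 + 23.4) = −16262.38.
Balance: K_1 + 2.95×ρ = K_2, so ρ = (K_2 − K_1)/2.95 = 6842.67/2.95 = 2320 kg m⁻³.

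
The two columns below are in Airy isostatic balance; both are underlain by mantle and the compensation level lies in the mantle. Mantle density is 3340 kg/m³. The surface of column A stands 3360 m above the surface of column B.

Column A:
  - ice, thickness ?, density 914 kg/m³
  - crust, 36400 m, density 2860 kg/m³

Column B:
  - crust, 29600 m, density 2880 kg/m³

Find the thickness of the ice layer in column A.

3040 m

Take the compensation level at the base of the deeper column (depth z_c below the surface of column A) and equate Σ ρ_i t_i down to z_c; mantle fills any gap and the z_c terms cancel.
Column A: x×914 + 36400×2860 + (z_c − 36400 − x)×3340
Column B: 3360×0 + 29600×2880 + (z_c − 3360 − 29600)×3340
The z_c×3340 term appears on both sides and cancels. Collect the known terms of each column as K = Σ(ρt)_known − 3340 × (depth of known layers): K_A = 104104000 − 3340×36400 = −17472000; K_B = 85248000 − 3340×(3360 + 29600) = −24838400.
Balance: K_A − x×(3340 − 914) = K_B, so x = (K_A − K_B)/(3340 − 914) = 7366400/2426 = 3040 m.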